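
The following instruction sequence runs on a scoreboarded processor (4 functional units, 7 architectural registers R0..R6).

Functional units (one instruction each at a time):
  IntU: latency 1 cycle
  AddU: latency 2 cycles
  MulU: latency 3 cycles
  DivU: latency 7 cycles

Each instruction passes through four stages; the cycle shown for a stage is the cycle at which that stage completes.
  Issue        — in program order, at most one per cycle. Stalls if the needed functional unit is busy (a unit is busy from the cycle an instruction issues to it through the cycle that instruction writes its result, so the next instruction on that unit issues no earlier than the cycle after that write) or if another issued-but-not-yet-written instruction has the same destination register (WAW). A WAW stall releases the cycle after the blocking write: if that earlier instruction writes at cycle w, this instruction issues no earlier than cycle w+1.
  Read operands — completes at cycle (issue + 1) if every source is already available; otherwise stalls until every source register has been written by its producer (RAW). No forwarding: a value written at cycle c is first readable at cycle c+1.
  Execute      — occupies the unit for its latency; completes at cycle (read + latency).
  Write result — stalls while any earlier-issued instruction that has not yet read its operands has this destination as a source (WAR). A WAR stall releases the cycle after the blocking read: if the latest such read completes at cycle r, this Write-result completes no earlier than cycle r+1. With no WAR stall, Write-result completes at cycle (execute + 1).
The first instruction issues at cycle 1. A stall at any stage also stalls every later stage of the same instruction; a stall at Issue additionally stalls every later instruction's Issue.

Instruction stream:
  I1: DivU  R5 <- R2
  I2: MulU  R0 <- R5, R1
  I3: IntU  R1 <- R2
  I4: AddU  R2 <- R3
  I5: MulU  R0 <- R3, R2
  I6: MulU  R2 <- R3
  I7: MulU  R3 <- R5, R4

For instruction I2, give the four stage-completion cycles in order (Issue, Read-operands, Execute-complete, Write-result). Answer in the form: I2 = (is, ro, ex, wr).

t=1  I1→DivU
t=2  I1 RO; I2→MulU
t=3  I3→IntU
t=4  I3 RO; I4→AddU
t=5  I3 EX; I4 RO
t=7  I4 EX
t=8  I4 WR R2
t=9  I1 EX
t=10  I1 WR R5
t=11  I2 RO
t=12  I3 WR R1
t=14  I2 EX
t=15  I2 WR R0
t=16  I5→MulU
t=17  I5 RO
t=20  I5 EX
t=21  I5 WR R0
t=22  I6→MulU
t=23  I6 RO
t=26  I6 EX
t=27  I6 WR R2
t=28  I7→MulU
t=29  I7 RO
t=32  I7 EX
t=33  I7 WR R3

I2 = (2, 11, 14, 15)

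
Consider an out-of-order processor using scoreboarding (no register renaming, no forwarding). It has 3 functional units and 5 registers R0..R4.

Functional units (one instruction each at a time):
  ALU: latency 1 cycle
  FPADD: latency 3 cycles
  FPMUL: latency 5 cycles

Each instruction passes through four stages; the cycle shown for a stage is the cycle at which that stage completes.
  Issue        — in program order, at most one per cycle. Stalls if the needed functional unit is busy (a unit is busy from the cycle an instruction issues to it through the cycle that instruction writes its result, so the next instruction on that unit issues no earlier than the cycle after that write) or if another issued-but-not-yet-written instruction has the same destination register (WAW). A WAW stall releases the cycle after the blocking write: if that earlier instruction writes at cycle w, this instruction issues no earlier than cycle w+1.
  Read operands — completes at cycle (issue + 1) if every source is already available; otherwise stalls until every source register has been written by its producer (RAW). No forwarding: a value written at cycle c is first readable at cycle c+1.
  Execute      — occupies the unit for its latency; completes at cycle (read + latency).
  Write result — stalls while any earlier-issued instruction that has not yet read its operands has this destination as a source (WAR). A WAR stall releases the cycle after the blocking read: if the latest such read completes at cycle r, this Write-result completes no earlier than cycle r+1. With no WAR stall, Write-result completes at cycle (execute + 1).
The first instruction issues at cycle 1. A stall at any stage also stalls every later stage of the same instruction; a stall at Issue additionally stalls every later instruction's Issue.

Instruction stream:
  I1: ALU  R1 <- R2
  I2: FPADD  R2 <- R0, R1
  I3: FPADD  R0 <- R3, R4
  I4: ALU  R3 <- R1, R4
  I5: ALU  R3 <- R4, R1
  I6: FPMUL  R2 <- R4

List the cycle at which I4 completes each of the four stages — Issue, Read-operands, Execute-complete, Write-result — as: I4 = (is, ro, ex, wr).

[I1] 1/2/3/4
[I2] 2/5/8/9  (RAW R1: wait I1 write@4)
[I3] 10/11/14/15  (struct: FPADD busy until I2 writes@9)
[I4] 11/12/13/14
[I5] 15/16/17/18  (struct: ALU busy until I4 writes@14)
[I6] 16/17/22/23

I4 = (11, 12, 13, 14)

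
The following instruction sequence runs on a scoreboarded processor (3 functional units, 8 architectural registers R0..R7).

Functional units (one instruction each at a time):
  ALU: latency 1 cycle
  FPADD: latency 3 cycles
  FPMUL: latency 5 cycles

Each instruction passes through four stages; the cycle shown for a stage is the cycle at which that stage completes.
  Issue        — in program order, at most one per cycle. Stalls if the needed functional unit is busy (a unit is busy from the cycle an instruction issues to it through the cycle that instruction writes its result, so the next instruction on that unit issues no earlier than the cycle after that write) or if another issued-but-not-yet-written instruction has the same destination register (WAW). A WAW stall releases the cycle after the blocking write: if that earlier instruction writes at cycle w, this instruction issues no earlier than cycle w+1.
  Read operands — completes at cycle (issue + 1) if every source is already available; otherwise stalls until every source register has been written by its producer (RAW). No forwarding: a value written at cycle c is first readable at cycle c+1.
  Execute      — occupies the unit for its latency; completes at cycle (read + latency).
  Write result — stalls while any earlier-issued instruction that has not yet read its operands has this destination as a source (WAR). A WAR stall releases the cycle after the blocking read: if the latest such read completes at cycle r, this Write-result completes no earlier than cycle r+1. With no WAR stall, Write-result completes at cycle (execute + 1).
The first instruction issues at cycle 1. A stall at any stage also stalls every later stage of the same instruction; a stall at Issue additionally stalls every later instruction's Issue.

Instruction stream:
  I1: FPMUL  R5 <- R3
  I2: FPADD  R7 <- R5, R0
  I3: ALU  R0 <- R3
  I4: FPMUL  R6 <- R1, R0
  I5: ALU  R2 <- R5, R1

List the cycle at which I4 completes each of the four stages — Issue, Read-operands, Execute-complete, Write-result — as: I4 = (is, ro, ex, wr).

I4 = (9, 11, 16, 17)

I1: IS=1 RO=2 EX=7 WR=8
I2: IS=2 RO=9 EX=12 WR=13  [RAW R5: wait I1 write@8]
I3: IS=3 RO=4 EX=5 WR=10  [WAR R0: wait I2 read@9]
I4: IS=9 RO=11 EX=16 WR=17  [struct: FPMUL busy until I1 writes@8; RAW R0: wait I3 write@10]
I5: IS=11 RO=12 EX=13 WR=14  [struct: ALU busy until I3 writes@10]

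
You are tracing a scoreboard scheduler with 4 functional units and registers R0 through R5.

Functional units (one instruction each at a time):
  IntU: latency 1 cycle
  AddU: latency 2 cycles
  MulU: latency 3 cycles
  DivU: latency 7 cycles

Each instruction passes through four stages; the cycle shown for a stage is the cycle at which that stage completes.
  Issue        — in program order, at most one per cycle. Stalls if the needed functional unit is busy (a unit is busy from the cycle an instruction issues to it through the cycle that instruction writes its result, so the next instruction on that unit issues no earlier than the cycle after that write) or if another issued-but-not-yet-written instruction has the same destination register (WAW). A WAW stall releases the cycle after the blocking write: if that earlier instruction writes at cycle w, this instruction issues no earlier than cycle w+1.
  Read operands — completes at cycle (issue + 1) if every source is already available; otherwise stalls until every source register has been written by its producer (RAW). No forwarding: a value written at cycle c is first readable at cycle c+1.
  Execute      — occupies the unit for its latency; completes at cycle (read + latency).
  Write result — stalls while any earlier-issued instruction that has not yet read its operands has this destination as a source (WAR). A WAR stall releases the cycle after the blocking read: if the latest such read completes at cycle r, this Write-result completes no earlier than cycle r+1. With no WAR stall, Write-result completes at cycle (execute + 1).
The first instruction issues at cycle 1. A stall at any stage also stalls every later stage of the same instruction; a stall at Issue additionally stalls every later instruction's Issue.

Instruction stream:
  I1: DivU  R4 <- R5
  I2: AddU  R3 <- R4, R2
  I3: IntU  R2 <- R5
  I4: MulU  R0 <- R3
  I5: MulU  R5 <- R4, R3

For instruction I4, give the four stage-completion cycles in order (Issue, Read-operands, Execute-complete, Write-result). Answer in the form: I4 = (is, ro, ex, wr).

I4 = (4, 15, 18, 19)

c1: issue I1 (DivU)
c2: I1 read-ops | issue I2 (AddU)
c3: issue I3 (IntU)
c4: I3 read-ops | issue I4 (MulU)
c5: I3 finished on IntU
c9: I1 finished on DivU
c10: I1→R4
c11: I2 read-ops
c12: I3→R2
c13: I2 finished on AddU
c14: I2→R3
c15: I4 read-ops
c18: I4 finished on MulU
c19: I4→R0
c20: issue I5 (MulU)
c21: I5 read-ops
c24: I5 finished on MulU
c25: I5→R5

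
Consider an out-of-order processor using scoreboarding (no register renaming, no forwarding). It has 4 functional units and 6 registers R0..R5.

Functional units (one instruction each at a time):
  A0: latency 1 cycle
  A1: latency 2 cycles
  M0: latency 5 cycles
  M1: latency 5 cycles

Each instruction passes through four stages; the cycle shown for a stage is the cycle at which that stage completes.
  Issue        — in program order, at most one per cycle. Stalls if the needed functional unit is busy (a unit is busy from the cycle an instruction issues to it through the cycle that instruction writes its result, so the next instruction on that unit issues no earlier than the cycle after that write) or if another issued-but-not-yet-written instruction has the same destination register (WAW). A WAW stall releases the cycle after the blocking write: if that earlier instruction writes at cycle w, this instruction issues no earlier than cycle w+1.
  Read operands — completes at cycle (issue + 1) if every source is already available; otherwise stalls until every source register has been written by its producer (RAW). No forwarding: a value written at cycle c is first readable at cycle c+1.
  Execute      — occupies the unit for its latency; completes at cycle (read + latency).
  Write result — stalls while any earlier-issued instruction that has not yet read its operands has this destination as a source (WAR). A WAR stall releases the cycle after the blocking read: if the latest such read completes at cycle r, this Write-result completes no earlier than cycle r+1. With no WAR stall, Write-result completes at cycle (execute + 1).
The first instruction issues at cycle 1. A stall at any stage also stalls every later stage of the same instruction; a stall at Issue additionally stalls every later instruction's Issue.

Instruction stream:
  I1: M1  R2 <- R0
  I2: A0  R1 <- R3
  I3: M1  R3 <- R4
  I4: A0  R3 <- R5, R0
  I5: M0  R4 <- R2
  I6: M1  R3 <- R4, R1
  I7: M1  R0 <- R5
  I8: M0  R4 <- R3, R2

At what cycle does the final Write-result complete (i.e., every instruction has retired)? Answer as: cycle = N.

cycle = 41

cycle 1: I1 dispatched to M1
cycle 2: I1 operands ready, I2 dispatched to A0
cycle 3: I2 operands ready
cycle 4: I2 complete
cycle 5: R1←I2
cycle 7: I1 complete
cycle 8: R2←I1
cycle 9: I3 dispatched to M1
cycle 10: I3 operands ready
cycle 15: I3 complete
cycle 16: R3←I3
cycle 17: I4 dispatched to A0
cycle 18: I4 operands ready, I5 dispatched to M0
cycle 19: I4 complete, I5 operands ready
cycle 20: R3←I4
cycle 21: I6 dispatched to M1
cycle 24: I5 complete
cycle 25: R4←I5
cycle 26: I6 operands ready
cycle 31: I6 complete
cycle 32: R3←I6
cycle 33: I7 dispatched to M1
cycle 34: I7 operands ready, I8 dispatched to M0
cycle 35: I8 operands ready
cycle 39: I7 complete
cycle 40: R0←I7, I8 complete
cycle 41: R4←I8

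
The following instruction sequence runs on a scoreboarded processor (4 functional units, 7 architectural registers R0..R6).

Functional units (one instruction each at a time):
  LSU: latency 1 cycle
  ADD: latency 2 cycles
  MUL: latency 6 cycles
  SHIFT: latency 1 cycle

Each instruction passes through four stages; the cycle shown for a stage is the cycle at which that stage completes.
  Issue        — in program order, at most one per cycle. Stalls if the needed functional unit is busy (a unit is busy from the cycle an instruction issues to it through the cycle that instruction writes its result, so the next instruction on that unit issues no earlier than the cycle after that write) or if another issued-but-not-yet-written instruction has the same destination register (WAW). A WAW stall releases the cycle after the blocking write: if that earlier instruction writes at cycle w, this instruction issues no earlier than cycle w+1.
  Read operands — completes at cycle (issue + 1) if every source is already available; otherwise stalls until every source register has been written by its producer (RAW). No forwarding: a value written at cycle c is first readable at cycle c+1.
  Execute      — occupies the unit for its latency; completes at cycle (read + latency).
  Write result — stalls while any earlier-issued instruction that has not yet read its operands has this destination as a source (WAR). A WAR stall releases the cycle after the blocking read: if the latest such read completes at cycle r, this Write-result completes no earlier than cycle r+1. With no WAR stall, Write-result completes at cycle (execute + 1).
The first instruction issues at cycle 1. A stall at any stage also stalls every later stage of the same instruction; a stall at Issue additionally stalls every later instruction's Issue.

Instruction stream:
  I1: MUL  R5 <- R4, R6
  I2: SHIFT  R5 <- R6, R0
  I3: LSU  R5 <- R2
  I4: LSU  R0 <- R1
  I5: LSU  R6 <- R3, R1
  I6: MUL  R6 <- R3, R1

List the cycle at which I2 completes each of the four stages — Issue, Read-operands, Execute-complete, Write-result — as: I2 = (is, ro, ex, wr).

I2 = (10, 11, 12, 13)

c1: I1 issues→MUL
c2: I1 reads
c8: I1 exec-done
c9: I1 writes R5
c10: I2 issues→SHIFT
c11: I2 reads
c12: I2 exec-done
c13: I2 writes R5
c14: I3 issues→LSU
c15: I3 reads
c16: I3 exec-done
c17: I3 writes R5
c18: I4 issues→LSU
c19: I4 reads
c20: I4 exec-done
c21: I4 writes R0
c22: I5 issues→LSU
c23: I5 reads
c24: I5 exec-done
c25: I5 writes R6
c26: I6 issues→MUL
c27: I6 reads
c33: I6 exec-done
c34: I6 writes R6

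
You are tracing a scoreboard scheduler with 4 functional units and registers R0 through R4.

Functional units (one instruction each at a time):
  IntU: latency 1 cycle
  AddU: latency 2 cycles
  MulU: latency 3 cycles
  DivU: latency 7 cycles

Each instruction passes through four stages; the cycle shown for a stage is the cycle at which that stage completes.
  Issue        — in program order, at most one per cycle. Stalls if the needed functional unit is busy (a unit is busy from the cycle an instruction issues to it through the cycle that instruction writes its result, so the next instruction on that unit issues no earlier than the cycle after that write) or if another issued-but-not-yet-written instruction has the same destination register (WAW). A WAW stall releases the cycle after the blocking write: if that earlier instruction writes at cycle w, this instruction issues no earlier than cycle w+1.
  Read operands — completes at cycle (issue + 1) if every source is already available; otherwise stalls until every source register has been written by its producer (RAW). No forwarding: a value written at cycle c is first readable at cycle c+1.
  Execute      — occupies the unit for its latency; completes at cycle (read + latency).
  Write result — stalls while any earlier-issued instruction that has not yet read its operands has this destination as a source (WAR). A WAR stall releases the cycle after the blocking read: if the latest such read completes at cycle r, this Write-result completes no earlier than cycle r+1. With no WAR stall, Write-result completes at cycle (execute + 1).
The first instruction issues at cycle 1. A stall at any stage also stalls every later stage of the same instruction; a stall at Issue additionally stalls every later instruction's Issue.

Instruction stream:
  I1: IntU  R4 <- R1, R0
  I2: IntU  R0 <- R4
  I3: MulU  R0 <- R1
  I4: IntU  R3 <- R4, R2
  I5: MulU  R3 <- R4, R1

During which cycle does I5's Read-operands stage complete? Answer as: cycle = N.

cycle = 16

  I1 | 1 | 2 | 3 | 4
  I2 | 5 | 6 | 7 | 8   struct: IntU busy until I1 writes@4
  I3 | 9 | 10 | 13 | 14   WAW R0: wait I2 write@8
  I4 | 10 | 11 | 12 | 13
  I5 | 15 | 16 | 19 | 20   struct: MulU busy until I3 writes@14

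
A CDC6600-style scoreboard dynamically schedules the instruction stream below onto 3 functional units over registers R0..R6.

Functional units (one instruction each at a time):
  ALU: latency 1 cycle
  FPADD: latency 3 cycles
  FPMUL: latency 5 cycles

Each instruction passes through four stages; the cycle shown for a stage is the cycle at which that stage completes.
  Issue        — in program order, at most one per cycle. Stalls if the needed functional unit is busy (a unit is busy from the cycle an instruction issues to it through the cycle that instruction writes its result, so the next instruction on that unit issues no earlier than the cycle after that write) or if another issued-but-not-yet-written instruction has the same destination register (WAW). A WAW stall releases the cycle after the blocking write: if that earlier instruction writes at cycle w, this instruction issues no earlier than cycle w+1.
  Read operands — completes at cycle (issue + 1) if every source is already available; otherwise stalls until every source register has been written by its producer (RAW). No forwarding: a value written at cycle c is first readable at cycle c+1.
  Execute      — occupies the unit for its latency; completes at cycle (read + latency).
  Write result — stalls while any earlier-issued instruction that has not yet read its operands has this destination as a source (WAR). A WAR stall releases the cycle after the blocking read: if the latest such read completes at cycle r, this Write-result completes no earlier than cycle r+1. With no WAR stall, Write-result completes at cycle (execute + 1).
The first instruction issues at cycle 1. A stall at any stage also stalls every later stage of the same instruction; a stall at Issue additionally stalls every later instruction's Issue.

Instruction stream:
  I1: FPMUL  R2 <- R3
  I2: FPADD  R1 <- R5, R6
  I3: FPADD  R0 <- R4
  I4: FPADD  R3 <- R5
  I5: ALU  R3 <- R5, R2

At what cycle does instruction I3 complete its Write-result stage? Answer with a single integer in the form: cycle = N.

cycle 1: issue I1 (FPMUL)
cycle 2: I1 read-ops, issue I2 (FPADD)
cycle 3: I2 read-ops
cycle 6: I2 finished on FPADD
cycle 7: I1 finished on FPMUL, I2→R1
cycle 8: I1→R2, issue I3 (FPADD)
cycle 9: I3 read-ops
cycle 12: I3 finished on FPADD
cycle 13: I3→R0
cycle 14: issue I4 (FPADD)
cycle 15: I4 read-ops
cycle 18: I4 finished on FPADD
cycle 19: I4→R3
cycle 20: issue I5 (ALU)
cycle 21: I5 read-ops
cycle 22: I5 finished on ALU
cycle 23: I5→R3

cycle = 13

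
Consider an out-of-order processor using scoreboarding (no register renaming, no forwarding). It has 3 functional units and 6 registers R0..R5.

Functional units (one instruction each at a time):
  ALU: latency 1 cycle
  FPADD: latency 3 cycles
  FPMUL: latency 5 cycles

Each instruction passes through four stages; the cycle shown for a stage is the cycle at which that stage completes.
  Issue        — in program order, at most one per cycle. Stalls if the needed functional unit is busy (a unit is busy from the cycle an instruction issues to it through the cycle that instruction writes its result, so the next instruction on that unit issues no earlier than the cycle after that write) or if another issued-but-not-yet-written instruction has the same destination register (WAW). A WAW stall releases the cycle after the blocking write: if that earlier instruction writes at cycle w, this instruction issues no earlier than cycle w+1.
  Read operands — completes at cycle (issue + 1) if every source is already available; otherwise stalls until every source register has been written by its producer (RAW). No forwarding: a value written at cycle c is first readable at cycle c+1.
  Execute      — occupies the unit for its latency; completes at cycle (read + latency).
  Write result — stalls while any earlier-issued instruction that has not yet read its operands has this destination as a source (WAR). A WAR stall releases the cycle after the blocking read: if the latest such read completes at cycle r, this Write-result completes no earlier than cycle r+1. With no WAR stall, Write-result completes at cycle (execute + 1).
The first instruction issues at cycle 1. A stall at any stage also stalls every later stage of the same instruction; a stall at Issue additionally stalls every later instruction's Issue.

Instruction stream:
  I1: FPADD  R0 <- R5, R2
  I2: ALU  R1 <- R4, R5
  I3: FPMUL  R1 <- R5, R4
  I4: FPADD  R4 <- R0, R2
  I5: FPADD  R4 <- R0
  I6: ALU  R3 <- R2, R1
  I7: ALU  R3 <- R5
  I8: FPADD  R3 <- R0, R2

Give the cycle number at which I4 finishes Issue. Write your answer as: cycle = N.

cycle = 7

[1] I1→FPADD
[2] I1 RO · I2→ALU
[3] I2 RO
[4] I2 EX
[5] I1 EX · I2 WR R1
[6] I1 WR R0 · I3→FPMUL
[7] I3 RO · I4→FPADD
[8] I4 RO
[11] I4 EX
[12] I3 EX · I4 WR R4
[13] I3 WR R1 · I5→FPADD
[14] I5 RO · I6→ALU
[15] I6 RO
[16] I6 EX
[17] I5 EX · I6 WR R3
[18] I5 WR R4 · I7→ALU
[19] I7 RO
[20] I7 EX
[21] I7 WR R3
[22] I8→FPADD
[23] I8 RO
[26] I8 EX
[27] I8 WR R3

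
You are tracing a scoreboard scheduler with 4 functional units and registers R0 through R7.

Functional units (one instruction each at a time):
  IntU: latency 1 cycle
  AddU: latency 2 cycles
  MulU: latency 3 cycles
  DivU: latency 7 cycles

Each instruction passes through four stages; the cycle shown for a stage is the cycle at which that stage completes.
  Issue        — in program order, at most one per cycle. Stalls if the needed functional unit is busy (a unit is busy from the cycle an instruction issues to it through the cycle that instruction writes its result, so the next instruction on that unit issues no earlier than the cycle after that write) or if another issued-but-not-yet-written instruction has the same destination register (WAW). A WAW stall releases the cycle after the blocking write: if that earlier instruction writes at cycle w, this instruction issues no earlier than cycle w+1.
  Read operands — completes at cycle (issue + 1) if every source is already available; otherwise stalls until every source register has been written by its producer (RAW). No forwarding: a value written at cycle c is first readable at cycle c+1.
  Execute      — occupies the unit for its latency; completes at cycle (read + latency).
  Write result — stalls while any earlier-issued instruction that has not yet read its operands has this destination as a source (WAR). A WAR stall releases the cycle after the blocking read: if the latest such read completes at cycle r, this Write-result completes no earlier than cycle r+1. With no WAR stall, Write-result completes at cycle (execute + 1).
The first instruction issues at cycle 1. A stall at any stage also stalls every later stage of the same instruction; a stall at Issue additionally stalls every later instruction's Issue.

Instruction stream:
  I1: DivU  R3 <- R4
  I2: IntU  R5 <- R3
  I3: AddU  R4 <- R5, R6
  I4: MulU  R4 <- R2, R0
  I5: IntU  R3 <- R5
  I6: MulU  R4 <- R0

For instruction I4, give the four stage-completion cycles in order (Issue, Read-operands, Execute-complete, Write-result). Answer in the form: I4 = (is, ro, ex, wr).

I4 = (18, 19, 22, 23)

  I1 | 1 | 2 | 9 | 10
  I2 | 2 | 11 | 12 | 13   RAW R3: wait I1 write@10
  I3 | 3 | 14 | 16 | 17   RAW R5: wait I2 write@13
  I4 | 18 | 19 | 22 | 23   WAW R4: wait I3 write@17
  I5 | 19 | 20 | 21 | 22
  I6 | 24 | 25 | 28 | 29   struct: MulU busy until I4 writes@23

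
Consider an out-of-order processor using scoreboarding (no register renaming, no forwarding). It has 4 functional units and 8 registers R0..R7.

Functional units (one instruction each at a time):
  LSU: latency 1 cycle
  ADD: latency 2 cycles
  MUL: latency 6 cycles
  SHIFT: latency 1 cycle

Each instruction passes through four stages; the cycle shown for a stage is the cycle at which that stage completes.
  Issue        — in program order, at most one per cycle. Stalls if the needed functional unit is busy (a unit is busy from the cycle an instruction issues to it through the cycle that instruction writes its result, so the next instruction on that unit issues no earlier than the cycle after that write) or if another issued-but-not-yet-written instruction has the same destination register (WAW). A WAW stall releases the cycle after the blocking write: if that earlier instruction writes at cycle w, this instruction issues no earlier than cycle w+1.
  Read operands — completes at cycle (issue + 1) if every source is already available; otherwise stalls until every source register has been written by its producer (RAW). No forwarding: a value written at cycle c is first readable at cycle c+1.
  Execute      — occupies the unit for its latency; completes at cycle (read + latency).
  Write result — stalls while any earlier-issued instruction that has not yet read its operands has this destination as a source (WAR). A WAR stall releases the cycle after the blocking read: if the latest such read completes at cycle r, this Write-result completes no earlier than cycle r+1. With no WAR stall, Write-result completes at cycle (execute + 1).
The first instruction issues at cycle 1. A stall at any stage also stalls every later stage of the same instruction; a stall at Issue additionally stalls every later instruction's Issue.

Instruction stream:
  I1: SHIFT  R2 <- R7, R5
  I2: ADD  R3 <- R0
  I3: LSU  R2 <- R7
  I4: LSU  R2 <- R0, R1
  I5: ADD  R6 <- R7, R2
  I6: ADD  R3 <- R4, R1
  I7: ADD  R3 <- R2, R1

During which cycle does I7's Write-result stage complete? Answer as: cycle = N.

cycle = 26

I1 -> (1, 2, 3, 4)
I2 -> (2, 3, 5, 6)
I3 -> (5, 6, 7, 8)  // WAW R2: wait I1 write@4
I4 -> (9, 10, 11, 12)  // struct: LSU busy until I3 writes@8
I5 -> (10, 13, 15, 16)  // RAW R2: wait I4 write@12
I6 -> (17, 18, 20, 21)  // struct: ADD busy until I5 writes@16
I7 -> (22, 23, 25, 26)  // struct: ADD busy until I6 writes@21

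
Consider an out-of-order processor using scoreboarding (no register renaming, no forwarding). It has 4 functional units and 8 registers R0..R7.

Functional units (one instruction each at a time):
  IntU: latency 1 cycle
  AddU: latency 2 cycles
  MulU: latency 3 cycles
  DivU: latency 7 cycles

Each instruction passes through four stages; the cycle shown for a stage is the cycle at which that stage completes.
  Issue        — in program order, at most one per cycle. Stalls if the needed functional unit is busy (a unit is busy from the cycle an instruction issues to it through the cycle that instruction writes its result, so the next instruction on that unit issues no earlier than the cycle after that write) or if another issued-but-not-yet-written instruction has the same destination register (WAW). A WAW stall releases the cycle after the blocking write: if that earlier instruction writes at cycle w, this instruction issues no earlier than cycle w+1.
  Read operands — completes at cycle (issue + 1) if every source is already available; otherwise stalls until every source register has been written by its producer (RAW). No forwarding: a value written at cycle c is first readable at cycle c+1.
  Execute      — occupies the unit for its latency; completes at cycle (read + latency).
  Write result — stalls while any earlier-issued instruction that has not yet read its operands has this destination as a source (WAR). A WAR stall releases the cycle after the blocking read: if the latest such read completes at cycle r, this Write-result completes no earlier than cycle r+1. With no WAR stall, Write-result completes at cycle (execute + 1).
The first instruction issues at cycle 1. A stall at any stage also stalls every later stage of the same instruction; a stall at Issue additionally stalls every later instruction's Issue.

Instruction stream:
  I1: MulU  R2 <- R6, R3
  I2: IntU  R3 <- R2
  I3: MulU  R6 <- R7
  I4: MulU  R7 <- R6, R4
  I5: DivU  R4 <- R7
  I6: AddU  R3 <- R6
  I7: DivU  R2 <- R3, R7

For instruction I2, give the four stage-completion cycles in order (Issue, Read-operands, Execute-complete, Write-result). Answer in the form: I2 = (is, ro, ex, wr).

cycle 1: I1 dispatched to MulU
cycle 2: I1 operands ready · I2 dispatched to IntU
cycle 5: I1 complete
cycle 6: R2←I1
cycle 7: I2 operands ready · I3 dispatched to MulU
cycle 8: I2 complete · I3 operands ready
cycle 9: R3←I2
cycle 11: I3 complete
cycle 12: R6←I3
cycle 13: I4 dispatched to MulU
cycle 14: I4 operands ready · I5 dispatched to DivU
cycle 15: I6 dispatched to AddU
cycle 16: I6 operands ready
cycle 17: I4 complete
cycle 18: R7←I4 · I6 complete
cycle 19: I5 operands ready · R3←I6
cycle 26: I5 complete
cycle 27: R4←I5
cycle 28: I7 dispatched to DivU
cycle 29: I7 operands ready
cycle 36: I7 complete
cycle 37: R2←I7

I2 = (2, 7, 8, 9)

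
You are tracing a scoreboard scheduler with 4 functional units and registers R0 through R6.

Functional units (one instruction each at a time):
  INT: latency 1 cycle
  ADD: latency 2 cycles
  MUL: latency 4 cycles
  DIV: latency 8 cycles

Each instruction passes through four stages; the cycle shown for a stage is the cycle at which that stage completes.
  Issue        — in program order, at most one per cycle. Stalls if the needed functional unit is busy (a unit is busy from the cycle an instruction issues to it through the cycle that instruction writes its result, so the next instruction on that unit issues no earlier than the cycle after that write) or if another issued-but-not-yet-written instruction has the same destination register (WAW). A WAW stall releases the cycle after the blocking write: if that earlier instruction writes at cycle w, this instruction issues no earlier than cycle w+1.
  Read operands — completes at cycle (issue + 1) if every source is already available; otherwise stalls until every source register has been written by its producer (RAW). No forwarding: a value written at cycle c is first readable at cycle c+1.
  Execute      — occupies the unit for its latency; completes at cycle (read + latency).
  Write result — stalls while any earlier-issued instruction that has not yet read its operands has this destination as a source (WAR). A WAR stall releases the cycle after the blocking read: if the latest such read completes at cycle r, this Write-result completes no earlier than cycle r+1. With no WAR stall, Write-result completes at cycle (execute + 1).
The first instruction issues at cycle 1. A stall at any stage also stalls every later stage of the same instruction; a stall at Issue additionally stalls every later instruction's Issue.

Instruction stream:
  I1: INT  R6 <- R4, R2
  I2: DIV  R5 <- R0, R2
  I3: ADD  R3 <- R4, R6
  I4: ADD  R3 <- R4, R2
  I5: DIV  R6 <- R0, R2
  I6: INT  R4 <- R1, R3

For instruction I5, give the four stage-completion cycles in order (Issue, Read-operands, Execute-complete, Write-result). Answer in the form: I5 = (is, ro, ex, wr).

I5 = (13, 14, 22, 23)

c1: I1 issues→INT
c2: I1 reads · I2 issues→DIV
c3: I1 exec-done · I2 reads · I3 issues→ADD
c4: I1 writes R6
c5: I3 reads
c7: I3 exec-done
c8: I3 writes R3
c9: I4 issues→ADD
c10: I4 reads
c11: I2 exec-done
c12: I2 writes R5 · I4 exec-done
c13: I4 writes R3 · I5 issues→DIV
c14: I5 reads · I6 issues→INT
c15: I6 reads
c16: I6 exec-done
c17: I6 writes R4
c22: I5 exec-done
c23: I5 writes R6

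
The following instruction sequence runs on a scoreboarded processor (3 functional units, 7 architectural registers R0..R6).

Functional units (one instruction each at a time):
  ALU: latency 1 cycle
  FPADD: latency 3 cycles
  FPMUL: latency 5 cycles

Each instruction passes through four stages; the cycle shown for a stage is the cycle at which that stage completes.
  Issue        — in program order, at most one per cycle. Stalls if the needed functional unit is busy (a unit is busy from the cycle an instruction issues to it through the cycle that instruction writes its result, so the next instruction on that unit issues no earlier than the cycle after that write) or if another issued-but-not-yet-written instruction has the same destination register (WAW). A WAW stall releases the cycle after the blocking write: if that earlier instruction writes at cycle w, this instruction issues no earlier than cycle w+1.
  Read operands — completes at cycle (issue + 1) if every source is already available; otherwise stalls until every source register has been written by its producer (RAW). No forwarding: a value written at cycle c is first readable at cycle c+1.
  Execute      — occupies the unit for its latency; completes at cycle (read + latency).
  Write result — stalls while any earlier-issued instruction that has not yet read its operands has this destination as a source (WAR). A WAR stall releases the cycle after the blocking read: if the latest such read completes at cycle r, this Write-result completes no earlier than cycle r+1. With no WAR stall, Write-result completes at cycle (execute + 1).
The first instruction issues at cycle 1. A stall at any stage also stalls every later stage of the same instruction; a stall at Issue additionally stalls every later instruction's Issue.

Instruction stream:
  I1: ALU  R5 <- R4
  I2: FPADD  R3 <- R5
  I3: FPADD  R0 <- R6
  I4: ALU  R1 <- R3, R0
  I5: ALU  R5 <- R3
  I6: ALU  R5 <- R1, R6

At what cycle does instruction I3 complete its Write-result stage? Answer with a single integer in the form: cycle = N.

cycle = 15

I1: IS=1 RO=2 EX=3 WR=4
I2: IS=2 RO=5 EX=8 WR=9  [RAW R5: wait I1 write@4]
I3: IS=10 RO=11 EX=14 WR=15  [struct: FPADD busy until I2 writes@9]
I4: IS=11 RO=16 EX=17 WR=18  [RAW R0: wait I3 write@15]
I5: IS=19 RO=20 EX=21 WR=22  [struct: ALU busy until I4 writes@18]
I6: IS=23 RO=24 EX=25 WR=26  [struct: ALU busy until I5 writes@22]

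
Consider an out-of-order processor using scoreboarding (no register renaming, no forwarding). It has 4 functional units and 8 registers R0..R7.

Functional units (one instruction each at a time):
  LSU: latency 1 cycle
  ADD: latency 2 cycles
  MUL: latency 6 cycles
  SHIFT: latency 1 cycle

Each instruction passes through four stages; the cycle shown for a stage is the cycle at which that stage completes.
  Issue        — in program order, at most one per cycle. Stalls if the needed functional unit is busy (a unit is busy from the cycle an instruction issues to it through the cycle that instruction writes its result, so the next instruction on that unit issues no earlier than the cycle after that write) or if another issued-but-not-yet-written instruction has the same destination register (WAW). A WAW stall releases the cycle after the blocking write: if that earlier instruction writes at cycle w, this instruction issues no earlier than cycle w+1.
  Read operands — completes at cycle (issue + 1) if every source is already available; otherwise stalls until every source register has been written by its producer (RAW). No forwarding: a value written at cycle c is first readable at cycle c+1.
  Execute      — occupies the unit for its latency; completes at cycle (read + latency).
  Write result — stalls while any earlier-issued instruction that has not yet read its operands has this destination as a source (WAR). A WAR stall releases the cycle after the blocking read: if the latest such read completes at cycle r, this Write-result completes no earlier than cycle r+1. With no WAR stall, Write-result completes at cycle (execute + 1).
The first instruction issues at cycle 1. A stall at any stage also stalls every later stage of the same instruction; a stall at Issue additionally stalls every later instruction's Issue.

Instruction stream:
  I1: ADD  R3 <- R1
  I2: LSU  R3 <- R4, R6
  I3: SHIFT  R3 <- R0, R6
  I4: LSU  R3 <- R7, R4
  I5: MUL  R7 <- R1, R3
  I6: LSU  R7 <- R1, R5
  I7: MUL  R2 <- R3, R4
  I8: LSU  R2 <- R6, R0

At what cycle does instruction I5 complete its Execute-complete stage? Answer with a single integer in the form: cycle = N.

cycle = 24

I1 -> (1, 2, 4, 5)
I2 -> (6, 7, 8, 9)  // WAW R3: wait I1 write@5
I3 -> (10, 11, 12, 13)  // WAW R3: wait I2 write@9
I4 -> (14, 15, 16, 17)  // WAW R3: wait I3 write@13
I5 -> (15, 18, 24, 25)  // RAW R3: wait I4 write@17
I6 -> (26, 27, 28, 29)  // WAW R7: wait I5 write@25
I7 -> (27, 28, 34, 35)
I8 -> (36, 37, 38, 39)  // WAW R2: wait I7 write@35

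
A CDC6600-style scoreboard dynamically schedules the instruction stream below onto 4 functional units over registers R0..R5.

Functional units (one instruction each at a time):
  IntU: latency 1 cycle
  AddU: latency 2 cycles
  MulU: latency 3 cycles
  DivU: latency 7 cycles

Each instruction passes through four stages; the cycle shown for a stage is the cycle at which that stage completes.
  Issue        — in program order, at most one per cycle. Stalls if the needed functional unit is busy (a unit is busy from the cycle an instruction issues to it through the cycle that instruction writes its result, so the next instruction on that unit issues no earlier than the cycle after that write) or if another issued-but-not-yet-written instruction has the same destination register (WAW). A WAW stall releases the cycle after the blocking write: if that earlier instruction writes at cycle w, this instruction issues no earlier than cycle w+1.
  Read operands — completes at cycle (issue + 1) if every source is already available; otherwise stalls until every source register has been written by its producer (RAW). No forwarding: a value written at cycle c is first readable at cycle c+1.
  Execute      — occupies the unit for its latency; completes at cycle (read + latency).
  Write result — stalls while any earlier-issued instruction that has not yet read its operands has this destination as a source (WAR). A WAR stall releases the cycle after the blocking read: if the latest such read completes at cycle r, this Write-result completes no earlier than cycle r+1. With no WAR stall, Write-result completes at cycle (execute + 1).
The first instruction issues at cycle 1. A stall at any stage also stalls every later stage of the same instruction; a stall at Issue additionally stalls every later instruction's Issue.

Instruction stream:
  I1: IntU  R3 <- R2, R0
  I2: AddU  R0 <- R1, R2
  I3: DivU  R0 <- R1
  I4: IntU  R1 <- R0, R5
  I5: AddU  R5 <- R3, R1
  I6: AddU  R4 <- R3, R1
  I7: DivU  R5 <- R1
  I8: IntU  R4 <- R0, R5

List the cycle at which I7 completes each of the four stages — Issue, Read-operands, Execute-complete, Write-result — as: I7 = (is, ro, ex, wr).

I7 = (25, 26, 33, 34)

cycle 1: issue I1 (IntU)
cycle 2: I1 read-ops | issue I2 (AddU)
cycle 3: I1 finished on IntU | I2 read-ops
cycle 4: I1→R3
cycle 5: I2 finished on AddU
cycle 6: I2→R0
cycle 7: issue I3 (DivU)
cycle 8: I3 read-ops | issue I4 (IntU)
cycle 9: issue I5 (AddU)
cycle 15: I3 finished on DivU
cycle 16: I3→R0
cycle 17: I4 read-ops
cycle 18: I4 finished on IntU
cycle 19: I4→R1
cycle 20: I5 read-ops
cycle 22: I5 finished on AddU
cycle 23: I5→R5
cycle 24: issue I6 (AddU)
cycle 25: I6 read-ops | issue I7 (DivU)
cycle 26: I7 read-ops
cycle 27: I6 finished on AddU
cycle 28: I6→R4
cycle 29: issue I8 (IntU)
cycle 33: I7 finished on DivU
cycle 34: I7→R5
cycle 35: I8 read-ops
cycle 36: I8 finished on IntU
cycle 37: I8→R4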